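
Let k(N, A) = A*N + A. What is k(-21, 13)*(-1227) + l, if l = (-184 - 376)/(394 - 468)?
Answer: 11804020/37 ≈ 3.1903e+5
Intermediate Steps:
k(N, A) = A + A*N
l = 280/37 (l = -560/(-74) = -560*(-1/74) = 280/37 ≈ 7.5676)
k(-21, 13)*(-1227) + l = (13*(1 - 21))*(-1227) + 280/37 = (13*(-20))*(-1227) + 280/37 = -260*(-1227) + 280/37 = 319020 + 280/37 = 11804020/37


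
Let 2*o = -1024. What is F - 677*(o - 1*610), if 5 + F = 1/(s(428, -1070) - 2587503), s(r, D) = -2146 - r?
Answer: 1967393998352/2590077 ≈ 7.5959e+5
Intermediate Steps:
o = -512 (o = (½)*(-1024) = -512)
F = -12950386/2590077 (F = -5 + 1/((-2146 - 1*428) - 2587503) = -5 + 1/((-2146 - 428) - 2587503) = -5 + 1/(-2574 - 2587503) = -5 + 1/(-2590077) = -5 - 1/2590077 = -12950386/2590077 ≈ -5.0000)
F - 677*(o - 1*610) = -12950386/2590077 - 677*(-512 - 1*610) = -12950386/2590077 - 677*(-512 - 610) = -12950386/2590077 - 677*(-1122) = -12950386/2590077 + 759594 = 1967393998352/2590077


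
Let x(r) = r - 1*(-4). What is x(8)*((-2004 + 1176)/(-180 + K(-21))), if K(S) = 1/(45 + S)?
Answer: 238464/4319 ≈ 55.213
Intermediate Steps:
x(r) = 4 + r (x(r) = r + 4 = 4 + r)
x(8)*((-2004 + 1176)/(-180 + K(-21))) = (4 + 8)*((-2004 + 1176)/(-180 + 1/(45 - 21))) = 12*(-828/(-180 + 1/24)) = 12*(-828/(-4319/24)) = 12*(-828*(-24/4319)) = 12*(19872/4319) = 238464/4319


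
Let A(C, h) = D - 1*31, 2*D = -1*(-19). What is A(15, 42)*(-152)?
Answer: 3268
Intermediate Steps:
D = 19/2 (D = (-1*(-19))/2 = (1/2)*19 = 19/2 ≈ 9.5000)
A(C, h) = -43/2 (A(C, h) = 19/2 - 1*31 = 19/2 - 31 = -43/2)
A(15, 42)*(-152) = -43/2*(-152) = 3268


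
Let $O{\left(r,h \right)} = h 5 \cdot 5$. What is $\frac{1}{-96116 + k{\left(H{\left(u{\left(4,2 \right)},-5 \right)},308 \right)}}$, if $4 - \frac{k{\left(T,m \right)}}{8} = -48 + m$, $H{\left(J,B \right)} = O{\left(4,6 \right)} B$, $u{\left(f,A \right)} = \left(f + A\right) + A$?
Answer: $- \frac{1}{98164} \approx -1.0187 \cdot 10^{-5}$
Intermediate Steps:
$u{\left(f,A \right)} = f + 2 A$ ($u{\left(f,A \right)} = \left(A + f\right) + A = f + 2 A$)
$O{\left(r,h \right)} = 25 h$ ($O{\left(r,h \right)} = 5 h 5 = 25 h$)
$H{\left(J,B \right)} = 150 B$ ($H{\left(J,B \right)} = 25 \cdot 6 B = 150 B$)
$k{\left(T,m \right)} = 416 - 8 m$ ($k{\left(T,m \right)} = 32 - 8 \left(-48 + m\right) = 32 - \left(-384 + 8 m\right) = 416 - 8 m$)
$\frac{1}{-96116 + k{\left(H{\left(u{\left(4,2 \right)},-5 \right)},308 \right)}} = \frac{1}{-96116 + \left(416 - 2464\right)} = \frac{1}{-96116 - 2048} = \frac{1}{-98164} = - \frac{1}{98164}$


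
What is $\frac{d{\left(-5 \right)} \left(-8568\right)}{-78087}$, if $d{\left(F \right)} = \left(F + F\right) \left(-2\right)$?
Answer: $\frac{57120}{26029} \approx 2.1945$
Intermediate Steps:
$d{\left(F \right)} = - 4 F$ ($d{\left(F \right)} = 2 F \left(-2\right) = - 4 F$)
$\frac{d{\left(-5 \right)} \left(-8568\right)}{-78087} = \frac{\left(-4\right) \left(-5\right) \left(-8568\right)}{-78087} = 20 \left(-8568\right) \left(- \frac{1}{78087}\right) = \left(-171360\right) \left(- \frac{1}{78087}\right) = \frac{57120}{26029}$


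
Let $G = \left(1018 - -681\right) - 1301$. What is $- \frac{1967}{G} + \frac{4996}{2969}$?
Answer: $- \frac{3851615}{1181662} \approx -3.2595$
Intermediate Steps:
$G = 398$ ($G = \left(1018 + 681\right) - 1301 = 1699 - 1301 = 398$)
$- \frac{1967}{G} + \frac{4996}{2969} = - \frac{1967}{398} + \frac{4996}{2969} = - \frac{3851615}{1181662}$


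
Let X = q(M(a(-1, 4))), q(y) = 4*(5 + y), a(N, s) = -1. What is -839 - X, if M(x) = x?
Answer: -855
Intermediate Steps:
q(y) = 20 + 4*y
X = 16 (X = 20 + 4*(-1) = 20 - 4 = 16)
-839 - X = -839 - 1*16 = -839 - 16 = -855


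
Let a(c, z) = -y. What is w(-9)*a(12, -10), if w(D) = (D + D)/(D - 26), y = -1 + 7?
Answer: -108/35 ≈ -3.0857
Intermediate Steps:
y = 6
w(D) = 2*D/(-26 + D) (w(D) = (2*D)/(-26 + D) = 2*D/(-26 + D))
a(c, z) = -6 (a(c, z) = -1*6 = -6)
w(-9)*a(12, -10) = (2*(-9)/(-26 - 9))*(-6) = (2*(-9)/(-35))*(-6) = (2*(-9)*(-1/35))*(-6) = (18/35)*(-6) = -108/35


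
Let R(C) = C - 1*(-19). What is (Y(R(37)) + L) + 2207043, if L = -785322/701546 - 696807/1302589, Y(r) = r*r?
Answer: 1009858874905571023/456913051297 ≈ 2.2102e+6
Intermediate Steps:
R(C) = 19 + C (R(C) = C + 19 = 19 + C)
Y(r) = r**2
L = -755896981140/456913051297 (L = -785322*1/701546 - 696807*1/1302589 = -392661/350773 - 696807/1302589 = -755896981140/456913051297 ≈ -1.6544)
(Y(R(37)) + L) + 2207043 = ((19 + 37)**2 - 755896981140/456913051297) + 2207043 = (56**2 - 755896981140/456913051297) + 2207043 = (3136 - 755896981140/456913051297) + 2207043 = 1432123431886252/456913051297 + 2207043 = 1009858874905571023/456913051297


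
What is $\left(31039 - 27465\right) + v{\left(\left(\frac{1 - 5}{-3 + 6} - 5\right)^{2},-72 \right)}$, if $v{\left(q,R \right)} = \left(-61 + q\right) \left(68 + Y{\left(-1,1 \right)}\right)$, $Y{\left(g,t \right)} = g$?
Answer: $\frac{19570}{9} \approx 2174.4$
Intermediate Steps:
$v{\left(q,R \right)} = -4087 + 67 q$ ($v{\left(q,R \right)} = \left(-61 + q\right) \left(68 - 1\right) = \left(-61 + q\right) 67 = -4087 + 67 q$)
$\left(31039 - 27465\right) + v{\left(\left(\frac{1 - 5}{-3 + 6} - 5\right)^{2},-72 \right)} = \left(31039 - 27465\right) - \left(4087 - 67 \left(\frac{1 - 5}{-3 + 6} - 5\right)^{2}\right) = 3574 - \left(4087 - 67 \left(- \frac{4}{3} - 5\right)^{2}\right) = 3574 - \left(4087 - 67 \left(- \frac{19}{3}\right)^{2}\right) = 3574 + \left(-4087 + 67 \cdot \frac{361}{9}\right) = 3574 + \left(-4087 + \frac{24187}{9}\right) = 3574 - \frac{12596}{9} = \frac{19570}{9}$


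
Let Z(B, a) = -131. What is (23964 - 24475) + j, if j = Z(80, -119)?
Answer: -642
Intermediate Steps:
j = -131
(23964 - 24475) + j = (23964 - 24475) - 131 = -511 - 131 = -642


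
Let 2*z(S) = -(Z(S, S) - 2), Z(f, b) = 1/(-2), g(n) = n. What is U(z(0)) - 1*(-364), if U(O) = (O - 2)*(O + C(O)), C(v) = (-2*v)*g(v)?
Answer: 11693/32 ≈ 365.41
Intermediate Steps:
Z(f, b) = -½
C(v) = -2*v² (C(v) = (-2*v)*v = -2*v²)
z(S) = 5/4 (z(S) = (-(-½ - 2))/2 = (-1*(-5/2))/2 = (½)*(5/2) = 5/4)
U(O) = (-2 + O)*(O - 2*O²) (U(O) = (O - 2)*(O - 2*O²) = (-2 + O)*(O - 2*O²))
U(z(0)) - 1*(-364) = 5*(-2 - 2*(5/4)² + 5*(5/4))/4 - 1*(-364) = 5*(-2 - 2*25/16 + 25/4)/4 + 364 = 5*(-2 - 25/8 + 25/4)/4 + 364 = (5/4)*(9/8) + 364 = 45/32 + 364 = 11693/32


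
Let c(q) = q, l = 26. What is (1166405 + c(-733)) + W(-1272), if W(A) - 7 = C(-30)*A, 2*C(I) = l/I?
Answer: 5831151/5 ≈ 1.1662e+6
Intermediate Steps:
C(I) = 13/I (C(I) = (26/I)/2 = 13/I)
W(A) = 7 - 13*A/30 (W(A) = 7 + (13/(-30))*A = 7 + (13*(-1/30))*A = 7 - 13*A/30)
(1166405 + c(-733)) + W(-1272) = (1166405 - 733) + (7 - 13/30*(-1272)) = 1165672 + (7 + 2756/5) = 1165672 + 2791/5 = 5831151/5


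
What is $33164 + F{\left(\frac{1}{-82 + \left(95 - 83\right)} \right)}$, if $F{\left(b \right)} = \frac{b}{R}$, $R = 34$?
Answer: $\frac{78930319}{2380} \approx 33164.0$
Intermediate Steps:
$F{\left(b \right)} = \frac{b}{34}$
$33164 + F{\left(\frac{1}{-82 + \left(95 - 83\right)} \right)} = 33164 + \frac{1}{34 \left(-82 + \left(95 - 83\right)\right)} = 33164 + \frac{1}{34 \left(-82 + 12\right)} = 33164 + \frac{1}{34 \left(-70\right)} = 33164 + \frac{1}{34} \left(- \frac{1}{70}\right) = 33164 - \frac{1}{2380} = \frac{78930319}{2380}$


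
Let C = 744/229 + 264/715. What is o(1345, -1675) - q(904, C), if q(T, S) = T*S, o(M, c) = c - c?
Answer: -48685824/14885 ≈ -3270.8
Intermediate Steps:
o(M, c) = 0
C = 53856/14885 (C = 744*(1/229) + 264*(1/715) = 744/229 + 24/65 = 53856/14885 ≈ 3.6181)
q(T, S) = S*T
o(1345, -1675) - q(904, C) = 0 - 53856*904/14885 = 0 - 1*48685824/14885 = 0 - 48685824/14885 = -48685824/14885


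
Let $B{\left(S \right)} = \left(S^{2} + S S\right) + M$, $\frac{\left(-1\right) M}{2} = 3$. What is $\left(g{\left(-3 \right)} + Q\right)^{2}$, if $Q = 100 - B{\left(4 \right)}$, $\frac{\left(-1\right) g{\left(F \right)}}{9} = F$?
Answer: $10201$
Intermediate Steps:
$M = -6$ ($M = \left(-2\right) 3 = -6$)
$g{\left(F \right)} = - 9 F$
$B{\left(S \right)} = -6 + 2 S^{2}$ ($B{\left(S \right)} = \left(S^{2} + S S\right) - 6 = \left(S^{2} + S^{2}\right) - 6 = 2 S^{2} - 6 = -6 + 2 S^{2}$)
$Q = 74$ ($Q = 100 - \left(-6 + 2 \cdot 4^{2}\right) = 100 - \left(-6 + 2 \cdot 16\right) = 100 - \left(-6 + 32\right) = 100 - 26 = 74$)
$\left(g{\left(-3 \right)} + Q\right)^{2} = \left(\left(-9\right) \left(-3\right) + 74\right)^{2} = \left(27 + 74\right)^{2} = 101^{2} = 10201$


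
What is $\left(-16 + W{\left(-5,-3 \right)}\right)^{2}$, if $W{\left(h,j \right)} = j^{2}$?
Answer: $49$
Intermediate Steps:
$\left(-16 + W{\left(-5,-3 \right)}\right)^{2} = \left(-16 + \left(-3\right)^{2}\right)^{2} = \left(-16 + 9\right)^{2} = \left(-7\right)^{2} = 49$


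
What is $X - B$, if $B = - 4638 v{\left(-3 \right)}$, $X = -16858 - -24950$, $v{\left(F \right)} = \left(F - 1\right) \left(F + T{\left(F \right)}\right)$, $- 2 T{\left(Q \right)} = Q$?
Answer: $35920$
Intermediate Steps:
$T{\left(Q \right)} = - \frac{Q}{2}$
$v{\left(F \right)} = \frac{F \left(-1 + F\right)}{2}$ ($v{\left(F \right)} = \left(F - 1\right) \left(F - \frac{F}{2}\right) = \left(-1 + F\right) \frac{F}{2} = \frac{F \left(-1 + F\right)}{2}$)
$X = 8092$ ($X = -16858 + 24950 = 8092$)
$B = -27828$ ($B = - 4638 \cdot \frac{1}{2} \left(-3\right) \left(-1 - 3\right) = - 4638 \cdot \frac{1}{2} \left(-3\right) \left(-4\right) = \left(-4638\right) 6 = -27828$)
$X - B = 8092 - -27828 = 8092 + 27828 = 35920$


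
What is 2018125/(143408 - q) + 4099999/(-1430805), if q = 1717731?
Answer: -9342266066302/2252549220015 ≈ -4.1474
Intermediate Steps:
2018125/(143408 - q) + 4099999/(-1430805) = 2018125/(143408 - 1*1717731) + 4099999/(-1430805) = 2018125/(143408 - 1717731) + 4099999*(-1/1430805) = 2018125/(-1574323) - 4099999/1430805 = 2018125*(-1/1574323) - 4099999/1430805 = -2018125/1574323 - 4099999/1430805 = -9342266066302/2252549220015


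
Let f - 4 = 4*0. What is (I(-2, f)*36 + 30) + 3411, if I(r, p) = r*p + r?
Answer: 3081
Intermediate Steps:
f = 4 (f = 4 + 4*0 = 4 + 0 = 4)
I(r, p) = r + p*r (I(r, p) = p*r + r = r + p*r)
(I(-2, f)*36 + 30) + 3411 = (-2*(1 + 4)*36 + 30) + 3411 = (-2*5*36 + 30) + 3411 = (-10*36 + 30) + 3411 = (-360 + 30) + 3411 = -330 + 3411 = 3081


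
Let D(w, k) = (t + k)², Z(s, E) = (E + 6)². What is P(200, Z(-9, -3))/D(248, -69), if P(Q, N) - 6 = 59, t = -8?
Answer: 65/5929 ≈ 0.010963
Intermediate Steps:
Z(s, E) = (6 + E)²
D(w, k) = (-8 + k)²
P(Q, N) = 65 (P(Q, N) = 6 + 59 = 65)
P(200, Z(-9, -3))/D(248, -69) = 65/((-8 - 69)²) = 65/((-77)²) = 65/5929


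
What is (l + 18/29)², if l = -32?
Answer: 828100/841 ≈ 984.66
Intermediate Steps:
(l + 18/29)² = (-32 + 18/29)² = (-910/29)² = 828100/841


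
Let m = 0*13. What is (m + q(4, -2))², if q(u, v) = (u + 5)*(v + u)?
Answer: 324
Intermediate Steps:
q(u, v) = (5 + u)*(u + v)
m = 0
(m + q(4, -2))² = (0 + (4² + 5*4 + 5*(-2) + 4*(-2)))² = (0 + (16 + 20 - 10 - 8))² = (0 + 18)² = 18² = 324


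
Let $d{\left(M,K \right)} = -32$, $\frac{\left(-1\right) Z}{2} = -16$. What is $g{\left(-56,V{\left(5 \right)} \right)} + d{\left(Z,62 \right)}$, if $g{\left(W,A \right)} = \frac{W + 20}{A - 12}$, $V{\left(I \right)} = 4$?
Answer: $- \frac{55}{2} \approx -27.5$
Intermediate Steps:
$Z = 32$ ($Z = \left(-2\right) \left(-16\right) = 32$)
$g{\left(W,A \right)} = \frac{20 + W}{-12 + A}$
$g{\left(-56,V{\left(5 \right)} \right)} + d{\left(Z,62 \right)} = \frac{20 - 56}{-12 + 4} - 32 = \frac{1}{-8} \left(-36\right) - 32 = \left(- \frac{1}{8}\right) \left(-36\right) - 32 = \frac{9}{2} - 32 = - \frac{55}{2}$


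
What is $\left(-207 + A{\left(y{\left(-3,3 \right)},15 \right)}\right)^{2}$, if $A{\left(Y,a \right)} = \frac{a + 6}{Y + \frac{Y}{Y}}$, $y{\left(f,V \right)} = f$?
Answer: $\frac{189225}{4} \approx 47306.0$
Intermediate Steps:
$A{\left(Y,a \right)} = \frac{6 + a}{1 + Y}$ ($A{\left(Y,a \right)} = \frac{6 + a}{Y + 1} = \frac{6 + a}{1 + Y}$)
$\left(-207 + A{\left(y{\left(-3,3 \right)},15 \right)}\right)^{2} = \left(-207 + \frac{6 + 15}{1 - 3}\right)^{2} = \left(-207 + \frac{1}{-2} \cdot 21\right)^{2} = \left(-207 - \frac{21}{2}\right)^{2} = \left(- \frac{435}{2}\right)^{2} = \frac{189225}{4}$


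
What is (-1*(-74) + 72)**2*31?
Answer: 660796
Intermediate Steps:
(-1*(-74) + 72)**2*31 = (74 + 72)**2*31 = 146**2*31 = 21316*31 = 660796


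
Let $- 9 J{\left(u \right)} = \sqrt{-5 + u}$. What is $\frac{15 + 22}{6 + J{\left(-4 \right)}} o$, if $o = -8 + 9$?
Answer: $\frac{1998}{325} + \frac{111 i}{325} \approx 6.1477 + 0.34154 i$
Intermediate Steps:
$o = 1$
$J{\left(u \right)} = - \frac{\sqrt{-5 + u}}{9}$
$\frac{15 + 22}{6 + J{\left(-4 \right)}} o = \frac{15 + 22}{6 - \frac{\sqrt{-5 - 4}}{9}} \cdot 1 = \frac{37}{6 - \frac{\sqrt{-9}}{9}} \cdot 1 = \frac{37}{6 - \frac{3 i}{9}} \cdot 1 = \frac{37}{6 - \frac{i}{3}} \cdot 1 = 37 \frac{9 \left(6 + \frac{i}{3}\right)}{325} \cdot 1 = \frac{333 \left(6 + \frac{i}{3}\right)}{325} \cdot 1 = \frac{333 \left(6 + \frac{i}{3}\right)}{325}$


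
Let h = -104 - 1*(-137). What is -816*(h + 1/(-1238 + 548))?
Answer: -3096584/115 ≈ -26927.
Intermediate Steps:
h = 33 (h = -104 + 137 = 33)
-816*(h + 1/(-1238 + 548)) = -816*(33 + 1/(-1238 + 548)) = -816*(33 + 1/(-690)) = -816*(33 - 1/690) = -816*22769/690 = -3096584/115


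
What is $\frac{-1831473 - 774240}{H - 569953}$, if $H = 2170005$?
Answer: $- \frac{2605713}{1600052} \approx -1.6285$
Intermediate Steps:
$\frac{-1831473 - 774240}{H - 569953} = \frac{-1831473 - 774240}{2170005 - 569953} = - \frac{2605713}{1600052}$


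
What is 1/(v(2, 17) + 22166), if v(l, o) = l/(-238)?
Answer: 119/2637753 ≈ 4.5114e-5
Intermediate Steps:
v(l, o) = -l/238 (v(l, o) = l*(-1/238) = -l/238)
1/(v(2, 17) + 22166) = 1/(-1/238*2 + 22166) = 1/(-1/119 + 22166) = 1/(2637753/119) = 119/2637753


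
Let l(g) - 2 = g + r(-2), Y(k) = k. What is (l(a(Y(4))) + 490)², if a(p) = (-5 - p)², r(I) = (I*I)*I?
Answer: 319225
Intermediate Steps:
r(I) = I³ (r(I) = I²*I = I³)
l(g) = -6 + g (l(g) = 2 + (g + (-2)³) = 2 + (g - 8) = 2 + (-8 + g) = -6 + g)
(l(a(Y(4))) + 490)² = ((-6 + (5 + 4)²) + 490)² = ((-6 + 9²) + 490)² = ((-6 + 81) + 490)² = (75 + 490)² = 565² = 319225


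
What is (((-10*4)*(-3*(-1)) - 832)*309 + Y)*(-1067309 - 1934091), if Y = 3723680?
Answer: -10293337316800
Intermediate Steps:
(((-10*4)*(-3*(-1)) - 832)*309 + Y)*(-1067309 - 1934091) = (((-10*4)*(-3*(-1)) - 832)*309 + 3723680)*(-1067309 - 1934091) = ((-40*3 - 832)*309 + 3723680)*(-3001400) = ((-120 - 832)*309 + 3723680)*(-3001400) = (-952*309 + 3723680)*(-3001400) = (-294168 + 3723680)*(-3001400) = 3429512*(-3001400) = -10293337316800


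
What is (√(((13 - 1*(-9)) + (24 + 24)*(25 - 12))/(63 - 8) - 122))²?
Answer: -6064/55 ≈ -110.25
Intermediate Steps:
(√(((13 - 1*(-9)) + (24 + 24)*(25 - 12))/(63 - 8) - 122))² = (√(((13 + 9) + 48*13)/55 - 122))² = (√((22 + 624)*(1/55) - 122))² = (√(646*(1/55) - 122))² = (√(646/55 - 122))² = (√(-6064/55))² = (4*I*√20845/55)² = -6064/55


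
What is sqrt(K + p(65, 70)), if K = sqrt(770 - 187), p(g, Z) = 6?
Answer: sqrt(6 + sqrt(583)) ≈ 5.4905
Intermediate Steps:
K = sqrt(583) ≈ 24.145
sqrt(K + p(65, 70)) = sqrt(sqrt(583) + 6) = sqrt(6 + sqrt(583))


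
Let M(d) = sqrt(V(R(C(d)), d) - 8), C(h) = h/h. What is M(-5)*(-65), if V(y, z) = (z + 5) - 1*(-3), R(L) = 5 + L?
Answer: -65*I*sqrt(5) ≈ -145.34*I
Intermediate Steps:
C(h) = 1
V(y, z) = 8 + z (V(y, z) = (5 + z) + 3 = 8 + z)
M(d) = sqrt(d) (M(d) = sqrt((8 + d) - 8) = sqrt(d))
M(-5)*(-65) = sqrt(-5)*(-65) = (I*sqrt(5))*(-65) = -65*I*sqrt(5)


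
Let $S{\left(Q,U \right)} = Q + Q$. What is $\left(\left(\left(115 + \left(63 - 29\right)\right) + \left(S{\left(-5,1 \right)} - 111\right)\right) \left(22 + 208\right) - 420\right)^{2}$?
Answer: $36240400$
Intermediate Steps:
$S{\left(Q,U \right)} = 2 Q$
$\left(\left(\left(115 + \left(63 - 29\right)\right) + \left(S{\left(-5,1 \right)} - 111\right)\right) \left(22 + 208\right) - 420\right)^{2} = \left(\left(\left(115 + \left(63 - 29\right)\right) + \left(2 \left(-5\right) - 111\right)\right) \left(22 + 208\right) - 420\right)^{2} = \left(\left(\left(115 + 34\right) - 121\right) 230 - 420\right)^{2} = \left(\left(149 - 121\right) 230 - 420\right)^{2} = \left(28 \cdot 230 - 420\right)^{2} = \left(6440 - 420\right)^{2} = 6020^{2} = 36240400$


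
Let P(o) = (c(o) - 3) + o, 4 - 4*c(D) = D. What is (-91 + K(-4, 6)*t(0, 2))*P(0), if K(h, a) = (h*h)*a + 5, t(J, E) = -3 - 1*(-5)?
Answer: -222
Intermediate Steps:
c(D) = 1 - D/4
t(J, E) = 2 (t(J, E) = -3 + 5 = 2)
K(h, a) = 5 + a*h² (K(h, a) = h²*a + 5 = a*h² + 5 = 5 + a*h²)
P(o) = -2 + 3*o/4 (P(o) = ((1 - o/4) - 3) + o = (-2 - o/4) + o = -2 + 3*o/4)
(-91 + K(-4, 6)*t(0, 2))*P(0) = (-91 + (5 + 6*(-4)²)*2)*(-2 + (¾)*0) = (-91 + (5 + 6*16)*2)*(-2 + 0) = (-91 + (5 + 96)*2)*(-2) = (-91 + 101*2)*(-2) = (-91 + 202)*(-2) = 111*(-2) = -222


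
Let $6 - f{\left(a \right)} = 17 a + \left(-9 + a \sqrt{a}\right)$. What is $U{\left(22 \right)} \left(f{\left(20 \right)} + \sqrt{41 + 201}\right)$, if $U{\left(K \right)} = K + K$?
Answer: $-14300 - 1760 \sqrt{5} + 484 \sqrt{2} \approx -17551.0$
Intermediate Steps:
$U{\left(K \right)} = 2 K$
$f{\left(a \right)} = 15 - a^{\frac{3}{2}} - 17 a$ ($f{\left(a \right)} = 6 - \left(17 a + \left(-9 + a \sqrt{a}\right)\right) = 6 - \left(17 a + \left(-9 + a^{\frac{3}{2}}\right)\right) = 6 - \left(-9 + a^{\frac{3}{2}} + 17 a\right) = 15 - a^{\frac{3}{2}} - 17 a$)
$U{\left(22 \right)} \left(f{\left(20 \right)} + \sqrt{41 + 201}\right) = 2 \cdot 22 \left(\left(15 - 20^{\frac{3}{2}} - 340\right) + \sqrt{41 + 201}\right) = 44 \left(\left(15 - 40 \sqrt{5} - 340\right) + \sqrt{242}\right) = 44 \left(\left(15 - 40 \sqrt{5} - 340\right) + 11 \sqrt{2}\right) = 44 \left(\left(-325 - 40 \sqrt{5}\right) + 11 \sqrt{2}\right) = 44 \left(-325 - 40 \sqrt{5} + 11 \sqrt{2}\right) = -14300 - 1760 \sqrt{5} + 484 \sqrt{2}$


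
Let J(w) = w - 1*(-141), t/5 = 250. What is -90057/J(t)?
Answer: -90057/1391 ≈ -64.743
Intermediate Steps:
t = 1250 (t = 5*250 = 1250)
J(w) = 141 + w (J(w) = w + 141 = 141 + w)
-90057/J(t) = -90057/(141 + 1250) = -90057/1391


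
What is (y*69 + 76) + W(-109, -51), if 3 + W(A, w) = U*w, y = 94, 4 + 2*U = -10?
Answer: 6916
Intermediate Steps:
U = -7 (U = -2 + (1/2)*(-10) = -2 - 5 = -7)
W(A, w) = -3 - 7*w
(y*69 + 76) + W(-109, -51) = (94*69 + 76) + (-3 - 7*(-51)) = (6486 + 76) + (-3 + 357) = 6562 + 354 = 6916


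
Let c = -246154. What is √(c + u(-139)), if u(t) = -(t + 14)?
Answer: 7*I*√5021 ≈ 496.01*I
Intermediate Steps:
u(t) = -14 - t (u(t) = -(14 + t) = -14 - t)
√(c + u(-139)) = √(-246154 + (-14 - 1*(-139))) = √(-246154 + (-14 + 139)) = √(-246154 + 125) = √(-246029) = 7*I*√5021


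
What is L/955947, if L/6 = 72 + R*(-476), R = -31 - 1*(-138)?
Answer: -101720/318649 ≈ -0.31922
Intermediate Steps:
R = 107 (R = -31 + 138 = 107)
L = -305160 (L = 6*(72 + 107*(-476)) = 6*(72 - 50932) = 6*(-50860) = -305160)
L/955947 = -305160/955947 = -305160*1/955947 = -101720/318649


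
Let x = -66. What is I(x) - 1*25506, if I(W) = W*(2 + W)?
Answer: -21282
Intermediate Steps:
I(x) - 1*25506 = -66*(2 - 66) - 1*25506 = -66*(-64) - 25506 = 4224 - 25506 = -21282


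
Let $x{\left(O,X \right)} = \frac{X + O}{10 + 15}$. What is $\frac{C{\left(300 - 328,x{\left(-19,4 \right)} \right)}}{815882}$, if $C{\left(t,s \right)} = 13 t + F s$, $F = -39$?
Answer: $- \frac{1703}{4079410} \approx -0.00041746$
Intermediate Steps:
$x{\left(O,X \right)} = \frac{O}{25} + \frac{X}{25}$ ($x{\left(O,X \right)} = \frac{O + X}{25} = \left(O + X\right) \frac{1}{25} = \frac{O}{25} + \frac{X}{25}$)
$C{\left(t,s \right)} = - 39 s + 13 t$ ($C{\left(t,s \right)} = 13 t - 39 s = - 39 s + 13 t$)
$\frac{C{\left(300 - 328,x{\left(-19,4 \right)} \right)}}{815882} = \frac{- 39 \left(\frac{1}{25} \left(-19\right) + \frac{1}{25} \cdot 4\right) + 13 \left(300 - 328\right)}{815882} = \left(- 39 \left(- \frac{19}{25} + \frac{4}{25}\right) + 13 \left(300 - 328\right)\right) \frac{1}{815882} = \left(\left(-39\right) \left(- \frac{3}{5}\right) + 13 \left(-28\right)\right) \frac{1}{815882} = \left(\frac{117}{5} - 364\right) \frac{1}{815882} = \left(- \frac{1703}{5}\right) \frac{1}{815882} = - \frac{1703}{4079410}$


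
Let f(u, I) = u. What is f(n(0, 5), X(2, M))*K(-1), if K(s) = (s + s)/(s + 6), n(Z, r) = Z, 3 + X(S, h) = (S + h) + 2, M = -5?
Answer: 0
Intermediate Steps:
X(S, h) = -1 + S + h (X(S, h) = -3 + ((S + h) + 2) = -3 + (2 + S + h) = -1 + S + h)
K(s) = 2*s/(6 + s) (K(s) = (2*s)/(6 + s) = 2*s/(6 + s))
f(n(0, 5), X(2, M))*K(-1) = 0*(2*(-1)/(6 - 1)) = 0*(2*(-1)/5) = 0*(2*(-1)*(⅕)) = 0*(-⅖) = 0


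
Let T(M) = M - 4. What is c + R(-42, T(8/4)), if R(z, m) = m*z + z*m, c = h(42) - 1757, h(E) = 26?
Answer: -1563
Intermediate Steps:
T(M) = -4 + M
c = -1731 (c = 26 - 1757 = -1731)
R(z, m) = 2*m*z (R(z, m) = m*z + m*z = 2*m*z)
c + R(-42, T(8/4)) = -1731 + 2*(-4 + 8/4)*(-42) = -1731 + 2*(-4 + 8*(¼))*(-42) = -1731 + 2*(-4 + 2)*(-42) = -1731 + 2*(-2)*(-42) = -1731 + 168 = -1563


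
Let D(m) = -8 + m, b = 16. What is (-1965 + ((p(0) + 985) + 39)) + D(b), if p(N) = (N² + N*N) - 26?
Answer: -959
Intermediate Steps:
p(N) = -26 + 2*N² (p(N) = (N² + N²) - 26 = 2*N² - 26 = -26 + 2*N²)
(-1965 + ((p(0) + 985) + 39)) + D(b) = (-1965 + (((-26 + 2*0²) + 985) + 39)) + (-8 + 16) = (-1965 + (((-26 + 2*0) + 985) + 39)) + 8 = (-1965 + (((-26 + 0) + 985) + 39)) + 8 = (-1965 + ((-26 + 985) + 39)) + 8 = (-1965 + (959 + 39)) + 8 = (-1965 + 998) + 8 = -967 + 8 = -959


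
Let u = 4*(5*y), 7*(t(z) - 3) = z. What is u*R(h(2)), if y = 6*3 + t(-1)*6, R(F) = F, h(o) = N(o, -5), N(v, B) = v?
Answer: 9840/7 ≈ 1405.7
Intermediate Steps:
h(o) = o
t(z) = 3 + z/7
y = 246/7 (y = 6*3 + (3 + (1/7)*(-1))*6 = 18 + (3 - 1/7)*6 = 18 + (20/7)*6 = 18 + 120/7 = 246/7 ≈ 35.143)
u = 4920/7 (u = 4*(5*(246/7)) = 4*(1230/7) = 4920/7 ≈ 702.86)
u*R(h(2)) = (4920/7)*2 = 9840/7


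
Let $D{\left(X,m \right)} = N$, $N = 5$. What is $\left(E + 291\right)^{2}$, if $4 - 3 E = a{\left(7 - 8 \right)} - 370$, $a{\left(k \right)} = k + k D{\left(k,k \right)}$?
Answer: $\frac{1570009}{9} \approx 1.7445 \cdot 10^{5}$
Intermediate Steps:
$D{\left(X,m \right)} = 5$
$a{\left(k \right)} = 6 k$ ($a{\left(k \right)} = k + k 5 = k + 5 k = 6 k$)
$E = \frac{380}{3}$ ($E = \frac{4}{3} - \frac{6 \left(7 - 8\right) - 370}{3} = \frac{4}{3} - \frac{6 \left(-1\right) - 370}{3} = \frac{4}{3} - \frac{-6 - 370}{3} = \frac{4}{3} - - \frac{376}{3} = \frac{4}{3} + \frac{376}{3} = \frac{380}{3} \approx 126.67$)
$\left(E + 291\right)^{2} = \left(\frac{380}{3} + 291\right)^{2} = \left(\frac{1253}{3}\right)^{2} = \frac{1570009}{9}$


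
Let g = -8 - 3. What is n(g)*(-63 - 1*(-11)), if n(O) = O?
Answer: 572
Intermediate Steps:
g = -11
n(g)*(-63 - 1*(-11)) = -11*(-63 - 1*(-11)) = -11*(-63 + 11) = -11*(-52) = 572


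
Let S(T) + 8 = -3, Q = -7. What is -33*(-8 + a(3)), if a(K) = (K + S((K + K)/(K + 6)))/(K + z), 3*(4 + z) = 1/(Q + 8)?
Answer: -132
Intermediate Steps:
S(T) = -11 (S(T) = -8 - 3 = -11)
z = -11/3 (z = -4 + 1/(3*(-7 + 8)) = -4 + (⅓)/1 = -4 + (⅓)*1 = -4 + ⅓ = -11/3 ≈ -3.6667)
a(K) = (-11 + K)/(-11/3 + K) (a(K) = (K - 11)/(K - 11/3) = (-11 + K)/(-11/3 + K))
-33*(-8 + a(3)) = -33*(-8 + 3*(-11 + 3)/(-11 + 3*3)) = -33*(-8 + 3*(-8)/(-11 + 9)) = -33*(-8 + 3*(-8)/(-2)) = -33*(-8 + 3*(-½)*(-8)) = -33*(-8 + 12) = -33*4 = -132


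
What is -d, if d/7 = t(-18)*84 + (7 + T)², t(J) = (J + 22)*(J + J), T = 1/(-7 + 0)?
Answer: 590400/7 ≈ 84343.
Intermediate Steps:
T = -⅐ (T = 1/(-7) = -⅐ ≈ -0.14286)
t(J) = 2*J*(22 + J) (t(J) = (22 + J)*(2*J) = 2*J*(22 + J))
d = -590400/7 (d = 7*((2*(-18)*(22 - 18))*84 + (7 - ⅐)²) = 7*((2*(-18)*4)*84 + (48/7)²) = 7*(-144*84 + 2304/49) = 7*(-12096 + 2304/49) = 7*(-590400/49) = -590400/7 ≈ -84343.)
-d = -1*(-590400/7) = 590400/7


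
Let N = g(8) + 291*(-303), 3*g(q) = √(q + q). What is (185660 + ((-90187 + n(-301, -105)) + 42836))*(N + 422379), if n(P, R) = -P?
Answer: 138973435420/3 ≈ 4.6324e+10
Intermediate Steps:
g(q) = √2*√q/3 (g(q) = √(q + q)/3 = √(2*q)/3 = (√2*√q)/3 = √2*√q/3)
N = -264515/3 (N = √2*√8/3 + 291*(-303) = √2*(2*√2)/3 - 88173 = 4/3 - 88173 = -264515/3 ≈ -88172.)
(185660 + ((-90187 + n(-301, -105)) + 42836))*(N + 422379) = (185660 + ((-90187 - 1*(-301)) + 42836))*(-264515/3 + 422379) = (185660 + ((-90187 + 301) + 42836))*(1002622/3) = (185660 + (-89886 + 42836))*(1002622/3) = (185660 - 47050)*(1002622/3) = 138610*(1002622/3) = 138973435420/3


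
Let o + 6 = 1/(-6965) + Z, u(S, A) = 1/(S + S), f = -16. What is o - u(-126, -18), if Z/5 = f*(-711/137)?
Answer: 2008016329/4907340 ≈ 409.19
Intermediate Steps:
u(S, A) = 1/(2*S)
Z = 56880/137 (Z = 5*(-(-11376)/137) = 5*(-16*(-711/137)) = 5*(11376/137) = 56880/137 ≈ 415.18)
o = 390443833/954205 (o = -6 + (1/(-6965) + 56880/137) = -6 + (-1/6965 + 56880/137) = -6 + 396169063/954205 = 390443833/954205 ≈ 409.18)
o - u(-126, -18) = 390443833/954205 - 1/(2*(-126)) = 390443833/954205 - (-1)/(2*126) = 390443833/954205 - 1*(-1/252) = 390443833/954205 + 1/252 = 2008016329/4907340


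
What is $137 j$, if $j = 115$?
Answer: $15755$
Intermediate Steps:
$137 j = 137 \cdot 115 = 15755$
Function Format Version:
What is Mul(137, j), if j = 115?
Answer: 15755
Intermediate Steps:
Mul(137, j) = Mul(137, 115) = 15755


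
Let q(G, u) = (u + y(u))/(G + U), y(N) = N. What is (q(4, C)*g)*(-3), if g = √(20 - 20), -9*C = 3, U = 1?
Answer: 0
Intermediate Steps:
C = -⅓ (C = -⅑*3 = -⅓ ≈ -0.33333)
q(G, u) = 2*u/(1 + G) (q(G, u) = (u + u)/(G + 1) = (2*u)/(1 + G) = 2*u/(1 + G))
g = 0 (g = √0 = 0)
(q(4, C)*g)*(-3) = ((2*(-⅓)/(1 + 4))*0)*(-3) = ((2*(-⅓)/5)*0)*(-3) = ((2*(-⅓)*(⅕))*0)*(-3) = -2/15*0*(-3) = 0*(-3) = 0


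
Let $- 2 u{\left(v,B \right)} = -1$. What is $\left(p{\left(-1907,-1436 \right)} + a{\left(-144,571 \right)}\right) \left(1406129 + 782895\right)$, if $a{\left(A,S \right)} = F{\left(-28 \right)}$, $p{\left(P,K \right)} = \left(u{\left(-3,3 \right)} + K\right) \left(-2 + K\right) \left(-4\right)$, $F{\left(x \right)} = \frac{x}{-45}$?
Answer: $- \frac{813364247243008}{45} \approx -1.8075 \cdot 10^{13}$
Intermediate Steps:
$u{\left(v,B \right)} = \frac{1}{2}$ ($u{\left(v,B \right)} = \left(- \frac{1}{2}\right) \left(-1\right) = \frac{1}{2}$)
$F{\left(x \right)} = - \frac{x}{45}$ ($F{\left(x \right)} = x \left(- \frac{1}{45}\right) = - \frac{x}{45}$)
$p{\left(P,K \right)} = \left(\frac{1}{2} + K\right) \left(8 - 4 K\right)$ ($p{\left(P,K \right)} = \left(\frac{1}{2} + K\right) \left(-2 + K\right) \left(-4\right) = \left(\frac{1}{2} + K\right) \left(8 - 4 K\right)$)
$a{\left(A,S \right)} = \frac{28}{45}$ ($a{\left(A,S \right)} = \left(- \frac{1}{45}\right) \left(-28\right) = \frac{28}{45}$)
$\left(p{\left(-1907,-1436 \right)} + a{\left(-144,571 \right)}\right) \left(1406129 + 782895\right) = \left(\left(4 - 4 \left(-1436\right)^{2} + 6 \left(-1436\right)\right) + \frac{28}{45}\right) \left(1406129 + 782895\right) = \left(\left(4 - 8248384 - 8616\right) + \frac{28}{45}\right) 2189024 = \left(-8256996 + \frac{28}{45}\right) 2189024 = \left(- \frac{371564792}{45}\right) 2189024 = - \frac{813364247243008}{45}$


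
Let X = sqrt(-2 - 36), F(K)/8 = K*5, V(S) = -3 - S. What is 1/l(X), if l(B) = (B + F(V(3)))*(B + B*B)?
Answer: sqrt(38)/(38*(-278*I + 239*sqrt(38))) ≈ 0.00010632 + 2.0062e-5*I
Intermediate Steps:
F(K) = 40*K (F(K) = 8*(K*5) = 8*(5*K) = 40*K)
X = I*sqrt(38) (X = sqrt(-38) = I*sqrt(38) ≈ 6.1644*I)
l(B) = (-240 + B)*(B + B**2) (l(B) = (B + 40*(-3 - 1*3))*(B + B*B) = (B + 40*(-3 - 3))*(B + B**2) = (B + 40*(-6))*(B + B**2) = (B - 240)*(B + B**2) = (-240 + B)*(B + B**2))
1/l(X) = 1/((I*sqrt(38))*(-240 + (I*sqrt(38))**2 - 239*I*sqrt(38))) = 1/((I*sqrt(38))*(-240 - 38 - 239*I*sqrt(38))) = 1/((I*sqrt(38))*(-278 - 239*I*sqrt(38))) = 1/(I*sqrt(38)*(-278 - 239*I*sqrt(38))) = -I*sqrt(38)/(38*(-278 - 239*I*sqrt(38)))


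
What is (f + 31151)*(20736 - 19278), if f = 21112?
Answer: 76199454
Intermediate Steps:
(f + 31151)*(20736 - 19278) = (21112 + 31151)*(20736 - 19278) = 52263*1458 = 76199454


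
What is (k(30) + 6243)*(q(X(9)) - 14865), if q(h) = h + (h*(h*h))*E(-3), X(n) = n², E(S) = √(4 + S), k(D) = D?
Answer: 3240989361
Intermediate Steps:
q(h) = h + h³ (q(h) = h + (h*(h*h))*√(4 - 3) = h + (h*h²)*√1 = h + h³*1 = h + h³)
(k(30) + 6243)*(q(X(9)) - 14865) = (30 + 6243)*((9² + (9²)³) - 14865) = 6273*((81 + 81³) - 14865) = 6273*((81 + 531441) - 14865) = 6273*(531522 - 14865) = 6273*516657 = 3240989361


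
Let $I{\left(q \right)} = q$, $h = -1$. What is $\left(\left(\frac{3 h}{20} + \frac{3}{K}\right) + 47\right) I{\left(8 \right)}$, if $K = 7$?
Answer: $\frac{13238}{35} \approx 378.23$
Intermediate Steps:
$\left(\left(\frac{3 h}{20} + \frac{3}{K}\right) + 47\right) I{\left(8 \right)} = \left(\left(\frac{3 \left(-1\right)}{20} + \frac{3}{7}\right) + 47\right) 8 = \left(\left(\left(-3\right) \frac{1}{20} + 3 \cdot \frac{1}{7}\right) + 47\right) 8 = \left(\left(- \frac{3}{20} + \frac{3}{7}\right) + 47\right) 8 = \left(\frac{39}{140} + 47\right) 8 = \frac{6619}{140} \cdot 8 = \frac{13238}{35}$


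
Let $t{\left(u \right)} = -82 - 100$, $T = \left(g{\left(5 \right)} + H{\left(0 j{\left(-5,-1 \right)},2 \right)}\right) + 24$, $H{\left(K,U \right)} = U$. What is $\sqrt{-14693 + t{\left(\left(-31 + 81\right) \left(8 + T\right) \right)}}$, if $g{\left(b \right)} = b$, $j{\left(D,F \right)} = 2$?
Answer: $5 i \sqrt{595} \approx 121.96 i$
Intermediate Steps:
$T = 31$ ($T = \left(5 + 2\right) + 24 = 7 + 24 = 31$)
$t{\left(u \right)} = -182$
$\sqrt{-14693 + t{\left(\left(-31 + 81\right) \left(8 + T\right) \right)}} = \sqrt{-14693 - 182} = \sqrt{-14875} = 5 i \sqrt{595}$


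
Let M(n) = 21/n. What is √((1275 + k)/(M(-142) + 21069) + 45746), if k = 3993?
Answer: √45495812789929594/997259 ≈ 213.88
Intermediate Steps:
√((1275 + k)/(M(-142) + 21069) + 45746) = √((1275 + 3993)/(21/(-142) + 21069) + 45746) = √(5268/(21*(-1/142) + 21069) + 45746) = √(5268/(-21/142 + 21069) + 45746) = √(5268/(2991777/142) + 45746) = √(5268*(142/2991777) + 45746) = √(249352/997259 + 45746) = √(45620859566/997259) = √45495812789929594/997259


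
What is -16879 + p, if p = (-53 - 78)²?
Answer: 282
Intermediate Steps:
p = 17161 (p = (-131)² = 17161)
-16879 + p = -16879 + 17161 = 282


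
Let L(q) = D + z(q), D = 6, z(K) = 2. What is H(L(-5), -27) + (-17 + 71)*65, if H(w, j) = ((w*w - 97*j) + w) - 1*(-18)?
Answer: 6219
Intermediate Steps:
L(q) = 8 (L(q) = 6 + 2 = 8)
H(w, j) = 18 + w + w**2 - 97*j (H(w, j) = ((w**2 - 97*j) + w) + 18 = (w + w**2 - 97*j) + 18 = 18 + w + w**2 - 97*j)
H(L(-5), -27) + (-17 + 71)*65 = (18 + 8 + 8**2 - 97*(-27)) + (-17 + 71)*65 = (18 + 8 + 64 + 2619) + 54*65 = 2709 + 3510 = 6219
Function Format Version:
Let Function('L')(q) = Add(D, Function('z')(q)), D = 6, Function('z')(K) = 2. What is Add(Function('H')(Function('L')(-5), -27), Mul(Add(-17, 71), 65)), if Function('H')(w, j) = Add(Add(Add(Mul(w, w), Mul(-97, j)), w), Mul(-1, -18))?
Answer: 6219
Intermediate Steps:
Function('L')(q) = 8 (Function('L')(q) = Add(6, 2) = 8)
Function('H')(w, j) = Add(18, w, Pow(w, 2), Mul(-97, j)) (Function('H')(w, j) = Add(Add(Add(Pow(w, 2), Mul(-97, j)), w), 18) = Add(Add(w, Pow(w, 2), Mul(-97, j)), 18) = Add(18, w, Pow(w, 2), Mul(-97, j)))
Add(Function('H')(Function('L')(-5), -27), Mul(Add(-17, 71), 65)) = Add(Add(18, 8, Pow(8, 2), Mul(-97, -27)), Mul(Add(-17, 71), 65)) = Add(Add(18, 8, 64, 2619), Mul(54, 65)) = Add(2709, 3510) = 6219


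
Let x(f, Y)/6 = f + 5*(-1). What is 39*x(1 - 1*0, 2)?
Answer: -936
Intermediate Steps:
x(f, Y) = -30 + 6*f (x(f, Y) = 6*(f + 5*(-1)) = 6*(f - 5) = 6*(-5 + f) = -30 + 6*f)
39*x(1 - 1*0, 2) = 39*(-30 + 6*(1 - 1*0)) = 39*(-30 + 6*(1 + 0)) = 39*(-30 + 6*1) = 39*(-30 + 6) = 39*(-24) = -936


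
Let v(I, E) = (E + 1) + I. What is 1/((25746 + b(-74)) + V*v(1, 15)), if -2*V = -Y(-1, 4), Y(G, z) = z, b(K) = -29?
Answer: 1/25751 ≈ 3.8833e-5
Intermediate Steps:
v(I, E) = 1 + E + I (v(I, E) = (1 + E) + I = 1 + E + I)
V = 2 (V = -(-1)*4/2 = -1/2*(-4) = 2)
1/((25746 + b(-74)) + V*v(1, 15)) = 1/((25746 - 29) + 2*(1 + 15 + 1)) = 1/(25717 + 2*17) = 1/(25717 + 34) = 1/25751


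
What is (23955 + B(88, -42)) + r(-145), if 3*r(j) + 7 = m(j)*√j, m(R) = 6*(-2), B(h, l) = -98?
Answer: 71564/3 - 4*I*√145 ≈ 23855.0 - 48.166*I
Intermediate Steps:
m(R) = -12
r(j) = -7/3 - 4*√j (r(j) = -7/3 + (-12*√j)/3 = -7/3 - 4*√j)
(23955 + B(88, -42)) + r(-145) = (23955 - 98) + (-7/3 - 4*I*√145) = 23857 + (-7/3 - 4*I*√145) = 71564/3 - 4*I*√145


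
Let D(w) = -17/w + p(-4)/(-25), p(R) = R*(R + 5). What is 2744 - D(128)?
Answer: 8780713/3200 ≈ 2744.0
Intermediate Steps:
p(R) = R*(5 + R)
D(w) = 4/25 - 17/w (D(w) = -17/w - 4*(5 - 4)/(-25) = -17/w - 4*1*(-1/25) = -17/w - 4*(-1/25) = -17/w + 4/25 = 4/25 - 17/w)
2744 - D(128) = 2744 - (4/25 - 17/128) = 2744 - 1*87/3200 = 2744 - 87/3200 = 8780713/3200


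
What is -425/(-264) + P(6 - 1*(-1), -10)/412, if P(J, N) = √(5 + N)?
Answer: 425/264 + I*√5/412 ≈ 1.6098 + 0.0054274*I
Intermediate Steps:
-425/(-264) + P(6 - 1*(-1), -10)/412 = -425/(-264) + √(5 - 10)/412 = -425*(-1/264) + √(-5)*(1/412) = 425/264 + (I*√5)*(1/412) = 425/264 + I*√5/412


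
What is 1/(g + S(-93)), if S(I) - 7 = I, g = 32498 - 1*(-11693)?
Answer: 1/44105 ≈ 2.2673e-5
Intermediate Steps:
g = 44191 (g = 32498 + 11693 = 44191)
S(I) = 7 + I
1/(g + S(-93)) = 1/(44191 + (7 - 93)) = 1/(44191 - 86) = 1/44105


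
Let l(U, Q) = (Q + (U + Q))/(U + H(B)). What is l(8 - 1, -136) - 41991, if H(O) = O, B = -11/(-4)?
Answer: -1638709/39 ≈ -42018.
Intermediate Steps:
B = 11/4 (B = -11*(-1/4) = 11/4 ≈ 2.7500)
l(U, Q) = (U + 2*Q)/(11/4 + U) (l(U, Q) = (Q + (U + Q))/(U + 11/4) = (Q + (Q + U))/(11/4 + U) = (U + 2*Q)/(11/4 + U))
l(8 - 1, -136) - 41991 = 4*((8 - 1) + 2*(-136))/(11 + 4*(8 - 1)) - 41991 = 4*(7 - 272)/(11 + 4*7) - 41991 = 4*(-265)/(11 + 28) - 41991 = 4*(-265)/39 - 41991 = 4*(1/39)*(-265) - 41991 = -1060/39 - 41991 = -1638709/39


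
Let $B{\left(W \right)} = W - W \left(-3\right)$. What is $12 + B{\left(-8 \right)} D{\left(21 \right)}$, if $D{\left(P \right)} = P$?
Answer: $-660$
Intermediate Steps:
$B{\left(W \right)} = 4 W$ ($B{\left(W \right)} = W - - 3 W = W + 3 W = 4 W$)
$12 + B{\left(-8 \right)} D{\left(21 \right)} = 12 + 4 \left(-8\right) 21 = 12 - 672 = -660$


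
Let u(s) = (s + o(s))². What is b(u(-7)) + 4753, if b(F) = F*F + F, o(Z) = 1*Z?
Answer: 43365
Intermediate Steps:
o(Z) = Z
u(s) = 4*s² (u(s) = (s + s)² = (2*s)² = 4*s²)
b(F) = F + F² (b(F) = F² + F = F + F²)
b(u(-7)) + 4753 = (4*(-7)²)*(1 + 4*(-7)²) + 4753 = (4*49)*(1 + 4*49) + 4753 = 196*(1 + 196) + 4753 = 196*197 + 4753 = 38612 + 4753 = 43365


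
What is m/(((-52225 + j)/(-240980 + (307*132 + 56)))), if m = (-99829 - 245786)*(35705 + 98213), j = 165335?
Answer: 927532754182800/11311 ≈ 8.2003e+10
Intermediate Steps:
m = -46284069570 (m = -345615*133918 = -46284069570)
m/(((-52225 + j)/(-240980 + (307*132 + 56)))) = -46284069570*(-240980 + (307*132 + 56))/(-52225 + 165335) = -46284069570/(113110/(-240980 + (40524 + 56))) = -46284069570/(113110/(-240980 + 40580)) = -46284069570/(113110/(-200400)) = -46284069570/(113110*(-1/200400)) = -46284069570/(-11311/20040) = -46284069570*(-20040/11311) = 927532754182800/11311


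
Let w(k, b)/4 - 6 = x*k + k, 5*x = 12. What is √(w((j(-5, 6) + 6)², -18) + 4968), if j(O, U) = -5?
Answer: 2*√31285/5 ≈ 70.750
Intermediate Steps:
x = 12/5 (x = (⅕)*12 = 12/5 ≈ 2.4000)
w(k, b) = 24 + 68*k/5 (w(k, b) = 24 + 4*(12*k/5 + k) = 24 + 4*(17*k/5) = 24 + 68*k/5)
√(w((j(-5, 6) + 6)², -18) + 4968) = √((24 + 68*(-5 + 6)²/5) + 4968) = √((24 + (68/5)*1²) + 4968) = √((24 + (68/5)*1) + 4968) = √((24 + 68/5) + 4968) = √(188/5 + 4968) = √(25028/5) = 2*√31285/5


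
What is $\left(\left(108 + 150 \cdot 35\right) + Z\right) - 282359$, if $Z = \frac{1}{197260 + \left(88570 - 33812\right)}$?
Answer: $- \frac{69809238017}{252018} \approx -2.77 \cdot 10^{5}$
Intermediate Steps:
$Z = \frac{1}{252018}$ ($Z = \frac{1}{197260 + 54758} = \frac{1}{252018} \approx 3.968 \cdot 10^{-6}$)
$\left(\left(108 + 150 \cdot 35\right) + Z\right) - 282359 = \left(\left(108 + 150 \cdot 35\right) + \frac{1}{252018}\right) - 282359 = \left(\left(108 + 5250\right) + \frac{1}{252018}\right) - 282359 = \left(5358 + \frac{1}{252018}\right) - 282359 = \frac{1350312445}{252018} - 282359 = - \frac{69809238017}{252018}$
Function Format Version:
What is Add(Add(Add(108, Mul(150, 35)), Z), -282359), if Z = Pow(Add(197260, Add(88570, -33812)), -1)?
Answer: Rational(-69809238017, 252018) ≈ -2.7700e+5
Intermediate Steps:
Z = Rational(1, 252018) (Z = Pow(Add(197260, 54758), -1) = Pow(252018, -1) = Rational(1, 252018) ≈ 3.9680e-6)
Add(Add(Add(108, Mul(150, 35)), Z), -282359) = Add(Add(Add(108, Mul(150, 35)), Rational(1, 252018)), -282359) = Add(Add(Add(108, 5250), Rational(1, 252018)), -282359) = Add(Add(5358, Rational(1, 252018)), -282359) = Add(Rational(1350312445, 252018), -282359) = Rational(-69809238017, 252018)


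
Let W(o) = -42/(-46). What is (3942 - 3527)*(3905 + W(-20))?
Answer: 37281940/23 ≈ 1.6210e+6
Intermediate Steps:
W(o) = 21/23 (W(o) = -42*(-1/46) = 21/23)
(3942 - 3527)*(3905 + W(-20)) = (3942 - 3527)*(3905 + 21/23) = 415*(89836/23) = 37281940/23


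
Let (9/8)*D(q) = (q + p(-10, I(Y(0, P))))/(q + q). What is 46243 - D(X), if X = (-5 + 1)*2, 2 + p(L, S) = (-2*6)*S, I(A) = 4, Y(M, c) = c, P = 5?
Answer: 416158/9 ≈ 46240.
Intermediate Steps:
p(L, S) = -2 - 12*S (p(L, S) = -2 + (-2*6)*S = -2 - 12*S)
X = -8 (X = -4*2 = -8)
D(q) = 4*(-50 + q)/(9*q) (D(q) = 8*((q + (-2 - 12*4))/(q + q))/9 = 8*((q + (-2 - 48))/((2*q)))/9 = 8*((q - 50)*(1/(2*q)))/9 = 8*((-50 + q)*(1/(2*q)))/9 = 8*((-50 + q)/(2*q))/9 = 4*(-50 + q)/(9*q))
46243 - D(X) = 46243 - 4*(-50 - 8)/(9*(-8)) = 46243 - 4*(-1)*(-58)/(9*8) = 46243 - 1*29/9 = 46243 - 29/9 = 416158/9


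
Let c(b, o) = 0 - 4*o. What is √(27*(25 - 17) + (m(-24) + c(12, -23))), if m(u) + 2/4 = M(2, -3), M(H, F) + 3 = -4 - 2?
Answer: √1194/2 ≈ 17.277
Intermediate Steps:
c(b, o) = -4*o
M(H, F) = -9 (M(H, F) = -3 + (-4 - 2) = -3 - 6 = -9)
m(u) = -19/2 (m(u) = -½ - 9 = -19/2)
√(27*(25 - 17) + (m(-24) + c(12, -23))) = √(27*(25 - 17) + (-19/2 - 4*(-23))) = √(27*8 + (-19/2 + 92)) = √(216 + 165/2) = √(597/2) = √1194/2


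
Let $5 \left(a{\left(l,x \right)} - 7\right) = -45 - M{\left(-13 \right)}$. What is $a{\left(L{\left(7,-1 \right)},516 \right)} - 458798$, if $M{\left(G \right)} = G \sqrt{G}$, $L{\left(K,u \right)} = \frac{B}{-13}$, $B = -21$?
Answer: $-458800 + \frac{13 i \sqrt{13}}{5} \approx -4.588 \cdot 10^{5} + 9.3744 i$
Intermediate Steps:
$L{\left(K,u \right)} = \frac{21}{13}$ ($L{\left(K,u \right)} = - \frac{21}{-13} = \left(-21\right) \left(- \frac{1}{13}\right) = \frac{21}{13}$)
$M{\left(G \right)} = G^{\frac{3}{2}}$
$a{\left(l,x \right)} = -2 + \frac{13 i \sqrt{13}}{5}$ ($a{\left(l,x \right)} = 7 + \frac{-45 - \left(-13\right)^{\frac{3}{2}}}{5} = 7 + \frac{-45 - - 13 i \sqrt{13}}{5} = 7 + \frac{-45 + 13 i \sqrt{13}}{5} = 7 - \left(9 - \frac{13 i \sqrt{13}}{5}\right) = -2 + \frac{13 i \sqrt{13}}{5}$)
$a{\left(L{\left(7,-1 \right)},516 \right)} - 458798 = \left(-2 + \frac{13 i \sqrt{13}}{5}\right) - 458798 = -458800 + \frac{13 i \sqrt{13}}{5}$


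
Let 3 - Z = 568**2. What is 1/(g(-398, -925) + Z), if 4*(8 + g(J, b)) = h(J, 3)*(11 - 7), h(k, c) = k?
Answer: -1/323027 ≈ -3.0957e-6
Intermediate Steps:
g(J, b) = -8 + J (g(J, b) = -8 + (J*(11 - 7))/4 = -8 + (J*4)/4 = -8 + (4*J)/4 = -8 + J)
Z = -322621 (Z = 3 - 1*568**2 = 3 - 1*322624 = 3 - 322624 = -322621)
1/(g(-398, -925) + Z) = 1/((-8 - 398) - 322621) = 1/(-406 - 322621) = 1/(-323027) = -1/323027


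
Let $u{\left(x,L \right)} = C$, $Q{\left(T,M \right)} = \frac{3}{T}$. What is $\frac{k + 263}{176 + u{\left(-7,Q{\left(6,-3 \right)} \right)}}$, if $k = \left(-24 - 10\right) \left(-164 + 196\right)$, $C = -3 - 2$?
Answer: $- \frac{275}{57} \approx -4.8246$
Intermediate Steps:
$C = -5$ ($C = -3 - 2 = -5$)
$k = -1088$ ($k = \left(-34\right) 32 = -1088$)
$u{\left(x,L \right)} = -5$
$\frac{k + 263}{176 + u{\left(-7,Q{\left(6,-3 \right)} \right)}} = \frac{-1088 + 263}{176 - 5} = - \frac{825}{171} = \left(-825\right) \frac{1}{171} = - \frac{275}{57}$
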